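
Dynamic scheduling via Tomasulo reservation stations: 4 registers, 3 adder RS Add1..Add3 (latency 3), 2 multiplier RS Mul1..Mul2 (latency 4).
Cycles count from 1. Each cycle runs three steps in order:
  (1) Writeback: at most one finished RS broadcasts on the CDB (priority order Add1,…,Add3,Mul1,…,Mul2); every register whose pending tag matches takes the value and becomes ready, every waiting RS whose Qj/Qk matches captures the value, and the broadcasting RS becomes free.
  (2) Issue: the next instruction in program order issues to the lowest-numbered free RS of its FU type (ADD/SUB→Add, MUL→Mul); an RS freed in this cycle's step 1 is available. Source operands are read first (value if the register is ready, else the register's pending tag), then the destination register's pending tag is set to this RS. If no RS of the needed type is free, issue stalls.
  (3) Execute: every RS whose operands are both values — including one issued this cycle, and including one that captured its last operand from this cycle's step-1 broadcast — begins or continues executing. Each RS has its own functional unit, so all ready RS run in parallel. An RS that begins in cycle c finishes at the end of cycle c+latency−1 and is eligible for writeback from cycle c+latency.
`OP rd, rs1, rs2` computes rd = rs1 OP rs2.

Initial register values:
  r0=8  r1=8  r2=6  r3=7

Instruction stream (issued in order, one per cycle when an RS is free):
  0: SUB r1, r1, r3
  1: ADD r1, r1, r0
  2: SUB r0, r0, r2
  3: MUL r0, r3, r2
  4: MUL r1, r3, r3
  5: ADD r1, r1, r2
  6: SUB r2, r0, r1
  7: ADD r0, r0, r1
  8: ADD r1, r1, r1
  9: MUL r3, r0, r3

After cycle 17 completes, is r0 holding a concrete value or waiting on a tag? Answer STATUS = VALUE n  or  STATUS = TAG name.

STATUS = VALUE 97

c1: issue SUB r1<-Add1 | r0:8,r1:Add1,r2:6,r3:7
c2: issue ADD r1<-Add2 | r0:8,r1:Add2,r2:6,r3:7
c3: issue SUB r0<-Add3 | r0:Add3,r1:Add2,r2:6,r3:7
c4: CDB Add1=1; issue MUL r0<-Mul1 | r0:Mul1,r1:Add2,r2:6,r3:7
c5: issue MUL r1<-Mul2 | r0:Mul1,r1:Mul2,r2:6,r3:7
c6: CDB Add3=2; issue ADD r1<-Add1 | r0:Mul1,r1:Add1,r2:6,r3:7
c7: CDB Add2=9; issue SUB r2<-Add2 | r0:Mul1,r1:Add1,r2:Add2,r3:7
c8: CDB Mul1=42; issue ADD r0<-Add3 | r0:Add3,r1:Add1,r2:Add2,r3:7
c9: CDB Mul2=49; stall | r0:Add3,r1:Add1,r2:Add2,r3:7
c10: stall | r0:Add3,r1:Add1,r2:Add2,r3:7
c11: stall | r0:Add3,r1:Add1,r2:Add2,r3:7
c12: CDB Add1=55; issue ADD r1<-Add1 | r0:Add3,r1:Add1,r2:Add2,r3:7
c13: issue MUL r3<-Mul1 | r0:Add3,r1:Add1,r2:Add2,r3:Mul1
c14: - | r0:Add3,r1:Add1,r2:Add2,r3:Mul1
c15: CDB Add1=110 | r0:Add3,r1:110,r2:Add2,r3:Mul1
c16: CDB Add2=-13 | r0:Add3,r1:110,r2:-13,r3:Mul1
c17: CDB Add3=97 | r0:97,r1:110,r2:-13,r3:Mul1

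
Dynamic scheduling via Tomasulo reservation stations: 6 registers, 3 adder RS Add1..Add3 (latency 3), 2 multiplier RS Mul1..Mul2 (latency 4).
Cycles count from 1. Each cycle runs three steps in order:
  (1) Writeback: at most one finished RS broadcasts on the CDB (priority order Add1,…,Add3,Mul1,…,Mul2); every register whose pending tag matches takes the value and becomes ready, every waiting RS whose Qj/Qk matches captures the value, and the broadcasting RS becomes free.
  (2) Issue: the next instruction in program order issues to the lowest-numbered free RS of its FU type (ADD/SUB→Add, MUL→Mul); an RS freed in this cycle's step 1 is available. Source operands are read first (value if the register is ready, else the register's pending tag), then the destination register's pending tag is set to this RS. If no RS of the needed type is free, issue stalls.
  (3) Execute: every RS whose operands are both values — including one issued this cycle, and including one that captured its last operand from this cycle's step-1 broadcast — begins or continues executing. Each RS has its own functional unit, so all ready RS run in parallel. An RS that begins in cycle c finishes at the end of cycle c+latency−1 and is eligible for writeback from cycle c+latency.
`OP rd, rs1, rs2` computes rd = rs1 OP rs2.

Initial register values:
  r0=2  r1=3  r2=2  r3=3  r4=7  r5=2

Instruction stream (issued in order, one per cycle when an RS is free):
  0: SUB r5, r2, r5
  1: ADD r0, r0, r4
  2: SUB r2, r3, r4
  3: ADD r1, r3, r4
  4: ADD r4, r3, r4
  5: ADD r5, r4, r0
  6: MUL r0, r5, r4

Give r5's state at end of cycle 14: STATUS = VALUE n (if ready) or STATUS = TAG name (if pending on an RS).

STATUS = VALUE 19

  c1: issue SUB r5<-Add1  regs: r0:2,r1:3,r2:2,r3:3,r4:7,r5:Add1
  c2: issue ADD r0<-Add2  regs: r0:Add2,r1:3,r2:2,r3:3,r4:7,r5:Add1
  c3: issue SUB r2<-Add3  regs: r0:Add2,r1:3,r2:Add3,r3:3,r4:7,r5:Add1
  c4: CDB Add1=0; issue ADD r1<-Add1  regs: r0:Add2,r1:Add1,r2:Add3,r3:3,r4:7,r5:0
  c5: CDB Add2=9; issue ADD r4<-Add2  regs: r0:9,r1:Add1,r2:Add3,r3:3,r4:Add2,r5:0
  c6: CDB Add3=-4; issue ADD r5<-Add3  regs: r0:9,r1:Add1,r2:-4,r3:3,r4:Add2,r5:Add3
  c7: CDB Add1=10; issue MUL r0<-Mul1  regs: r0:Mul1,r1:10,r2:-4,r3:3,r4:Add2,r5:Add3
  c8: CDB Add2=10  regs: r0:Mul1,r1:10,r2:-4,r3:3,r4:10,r5:Add3
  c9: -  regs: r0:Mul1,r1:10,r2:-4,r3:3,r4:10,r5:Add3
  c10: -  regs: r0:Mul1,r1:10,r2:-4,r3:3,r4:10,r5:Add3
  c11: CDB Add3=19  regs: r0:Mul1,r1:10,r2:-4,r3:3,r4:10,r5:19
  c12: -  regs: r0:Mul1,r1:10,r2:-4,r3:3,r4:10,r5:19
  c13: -  regs: r0:Mul1,r1:10,r2:-4,r3:3,r4:10,r5:19
  c14: -  regs: r0:Mul1,r1:10,r2:-4,r3:3,r4:10,r5:19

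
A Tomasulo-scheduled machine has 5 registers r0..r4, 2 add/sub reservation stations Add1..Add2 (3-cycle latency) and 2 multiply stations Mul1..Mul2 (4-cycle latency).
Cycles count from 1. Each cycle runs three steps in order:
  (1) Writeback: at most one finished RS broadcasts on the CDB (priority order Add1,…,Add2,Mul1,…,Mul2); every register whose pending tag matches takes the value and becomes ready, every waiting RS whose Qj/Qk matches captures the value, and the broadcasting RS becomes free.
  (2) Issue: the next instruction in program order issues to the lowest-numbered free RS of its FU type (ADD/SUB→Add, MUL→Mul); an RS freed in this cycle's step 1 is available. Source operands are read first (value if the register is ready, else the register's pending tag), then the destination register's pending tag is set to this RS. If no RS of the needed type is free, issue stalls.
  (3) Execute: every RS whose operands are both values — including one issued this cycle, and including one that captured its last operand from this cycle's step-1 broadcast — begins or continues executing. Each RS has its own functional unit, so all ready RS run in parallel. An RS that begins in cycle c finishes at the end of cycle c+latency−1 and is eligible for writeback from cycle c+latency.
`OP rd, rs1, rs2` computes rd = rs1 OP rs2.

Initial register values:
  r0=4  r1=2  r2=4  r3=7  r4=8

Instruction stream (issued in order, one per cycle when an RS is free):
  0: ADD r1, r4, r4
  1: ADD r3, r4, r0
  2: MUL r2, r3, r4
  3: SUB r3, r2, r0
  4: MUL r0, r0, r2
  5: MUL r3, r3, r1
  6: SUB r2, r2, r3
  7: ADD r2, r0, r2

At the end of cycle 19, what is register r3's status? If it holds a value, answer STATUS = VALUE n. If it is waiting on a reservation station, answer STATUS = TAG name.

STATUS = VALUE 1472

cycle 1: issue ADD r1<-Add1 // r0:4,r1:Add1,r2:4,r3:7,r4:8
cycle 2: issue ADD r3<-Add2 // r0:4,r1:Add1,r2:4,r3:Add2,r4:8
cycle 3: issue MUL r2<-Mul1 // r0:4,r1:Add1,r2:Mul1,r3:Add2,r4:8
cycle 4: CDB Add1=16; issue SUB r3<-Add1 // r0:4,r1:16,r2:Mul1,r3:Add1,r4:8
cycle 5: CDB Add2=12; issue MUL r0<-Mul2 // r0:Mul2,r1:16,r2:Mul1,r3:Add1,r4:8
cycle 6: stall // r0:Mul2,r1:16,r2:Mul1,r3:Add1,r4:8
cycle 7: stall // r0:Mul2,r1:16,r2:Mul1,r3:Add1,r4:8
cycle 8: stall // r0:Mul2,r1:16,r2:Mul1,r3:Add1,r4:8
cycle 9: CDB Mul1=96; issue MUL r3<-Mul1 // r0:Mul2,r1:16,r2:96,r3:Mul1,r4:8
cycle 10: issue SUB r2<-Add2 // r0:Mul2,r1:16,r2:Add2,r3:Mul1,r4:8
cycle 11: stall // r0:Mul2,r1:16,r2:Add2,r3:Mul1,r4:8
cycle 12: CDB Add1=92; issue ADD r2<-Add1 // r0:Mul2,r1:16,r2:Add1,r3:Mul1,r4:8
cycle 13: CDB Mul2=384 // r0:384,r1:16,r2:Add1,r3:Mul1,r4:8
cycle 14: - // r0:384,r1:16,r2:Add1,r3:Mul1,r4:8
cycle 15: - // r0:384,r1:16,r2:Add1,r3:Mul1,r4:8
cycle 16: CDB Mul1=1472 // r0:384,r1:16,r2:Add1,r3:1472,r4:8
cycle 17: - // r0:384,r1:16,r2:Add1,r3:1472,r4:8
cycle 18: - // r0:384,r1:16,r2:Add1,r3:1472,r4:8
cycle 19: CDB Add2=-1376 // r0:384,r1:16,r2:Add1,r3:1472,r4:8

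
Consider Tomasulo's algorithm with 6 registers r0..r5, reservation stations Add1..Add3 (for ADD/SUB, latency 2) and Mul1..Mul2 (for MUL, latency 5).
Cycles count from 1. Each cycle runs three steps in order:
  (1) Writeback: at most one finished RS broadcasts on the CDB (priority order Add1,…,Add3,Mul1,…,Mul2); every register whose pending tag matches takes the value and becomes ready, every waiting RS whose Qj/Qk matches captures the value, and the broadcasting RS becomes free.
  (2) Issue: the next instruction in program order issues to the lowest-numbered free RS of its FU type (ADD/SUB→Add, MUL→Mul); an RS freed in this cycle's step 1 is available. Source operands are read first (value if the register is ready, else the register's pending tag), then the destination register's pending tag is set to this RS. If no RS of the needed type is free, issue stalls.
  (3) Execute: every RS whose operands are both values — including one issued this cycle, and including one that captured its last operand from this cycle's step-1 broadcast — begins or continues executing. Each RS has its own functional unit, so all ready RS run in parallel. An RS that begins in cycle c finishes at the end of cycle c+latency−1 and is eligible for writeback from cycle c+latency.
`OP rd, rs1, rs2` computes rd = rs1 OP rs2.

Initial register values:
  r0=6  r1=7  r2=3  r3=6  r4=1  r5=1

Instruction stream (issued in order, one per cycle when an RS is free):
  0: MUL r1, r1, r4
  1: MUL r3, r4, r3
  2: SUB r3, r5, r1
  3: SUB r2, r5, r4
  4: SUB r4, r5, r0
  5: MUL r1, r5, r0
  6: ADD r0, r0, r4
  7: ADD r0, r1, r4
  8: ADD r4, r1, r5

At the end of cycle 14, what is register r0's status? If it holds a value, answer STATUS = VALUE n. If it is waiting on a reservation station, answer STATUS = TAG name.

cycle 1: issue MUL r1<-Mul1 // r0:6,r1:Mul1,r2:3,r3:6,r4:1,r5:1
cycle 2: issue MUL r3<-Mul2 // r0:6,r1:Mul1,r2:3,r3:Mul2,r4:1,r5:1
cycle 3: issue SUB r3<-Add1 // r0:6,r1:Mul1,r2:3,r3:Add1,r4:1,r5:1
cycle 4: issue SUB r2<-Add2 // r0:6,r1:Mul1,r2:Add2,r3:Add1,r4:1,r5:1
cycle 5: issue SUB r4<-Add3 // r0:6,r1:Mul1,r2:Add2,r3:Add1,r4:Add3,r5:1
cycle 6: CDB Add2=0; stall // r0:6,r1:Mul1,r2:0,r3:Add1,r4:Add3,r5:1
cycle 7: CDB Add3=-5; stall // r0:6,r1:Mul1,r2:0,r3:Add1,r4:-5,r5:1
cycle 8: CDB Mul1=7; issue MUL r1<-Mul1 // r0:6,r1:Mul1,r2:0,r3:Add1,r4:-5,r5:1
cycle 9: CDB Mul2=6; issue ADD r0<-Add2 // r0:Add2,r1:Mul1,r2:0,r3:Add1,r4:-5,r5:1
cycle 10: CDB Add1=-6; issue ADD r0<-Add1 // r0:Add1,r1:Mul1,r2:0,r3:-6,r4:-5,r5:1
cycle 11: CDB Add2=1; issue ADD r4<-Add2 // r0:Add1,r1:Mul1,r2:0,r3:-6,r4:Add2,r5:1
cycle 12: - // r0:Add1,r1:Mul1,r2:0,r3:-6,r4:Add2,r5:1
cycle 13: CDB Mul1=6 // r0:Add1,r1:6,r2:0,r3:-6,r4:Add2,r5:1
cycle 14: - // r0:Add1,r1:6,r2:0,r3:-6,r4:Add2,r5:1

STATUS = TAG Add1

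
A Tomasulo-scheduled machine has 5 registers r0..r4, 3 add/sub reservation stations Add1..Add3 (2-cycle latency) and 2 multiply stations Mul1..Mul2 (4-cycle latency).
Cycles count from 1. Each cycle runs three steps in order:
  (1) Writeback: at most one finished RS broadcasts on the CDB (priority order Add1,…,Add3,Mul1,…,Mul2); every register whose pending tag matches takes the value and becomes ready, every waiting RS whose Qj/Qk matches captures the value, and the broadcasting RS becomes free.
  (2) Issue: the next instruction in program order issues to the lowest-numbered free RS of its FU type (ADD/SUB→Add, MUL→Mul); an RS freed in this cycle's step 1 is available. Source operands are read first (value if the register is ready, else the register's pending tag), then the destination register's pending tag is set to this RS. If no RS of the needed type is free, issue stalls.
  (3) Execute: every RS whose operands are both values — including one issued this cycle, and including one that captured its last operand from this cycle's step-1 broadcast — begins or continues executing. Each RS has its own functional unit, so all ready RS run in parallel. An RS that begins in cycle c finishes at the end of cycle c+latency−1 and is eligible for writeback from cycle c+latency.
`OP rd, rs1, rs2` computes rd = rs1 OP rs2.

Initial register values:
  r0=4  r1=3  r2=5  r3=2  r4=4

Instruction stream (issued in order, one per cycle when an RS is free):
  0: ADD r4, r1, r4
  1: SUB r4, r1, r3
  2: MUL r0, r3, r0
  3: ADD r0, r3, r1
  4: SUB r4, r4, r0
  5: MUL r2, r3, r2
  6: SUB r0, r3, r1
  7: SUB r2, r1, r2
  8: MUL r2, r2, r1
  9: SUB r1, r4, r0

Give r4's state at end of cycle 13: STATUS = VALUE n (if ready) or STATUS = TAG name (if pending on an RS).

  c1: issue ADD r4<-Add1  regs: r0:4,r1:3,r2:5,r3:2,r4:Add1
  c2: issue SUB r4<-Add2  regs: r0:4,r1:3,r2:5,r3:2,r4:Add2
  c3: CDB Add1=7; issue MUL r0<-Mul1  regs: r0:Mul1,r1:3,r2:5,r3:2,r4:Add2
  c4: CDB Add2=1; issue ADD r0<-Add1  regs: r0:Add1,r1:3,r2:5,r3:2,r4:1
  c5: issue SUB r4<-Add2  regs: r0:Add1,r1:3,r2:5,r3:2,r4:Add2
  c6: CDB Add1=5; issue MUL r2<-Mul2  regs: r0:5,r1:3,r2:Mul2,r3:2,r4:Add2
  c7: CDB Mul1=8; issue SUB r0<-Add1  regs: r0:Add1,r1:3,r2:Mul2,r3:2,r4:Add2
  c8: CDB Add2=-4; issue SUB r2<-Add2  regs: r0:Add1,r1:3,r2:Add2,r3:2,r4:-4
  c9: CDB Add1=-1; issue MUL r2<-Mul1  regs: r0:-1,r1:3,r2:Mul1,r3:2,r4:-4
  c10: CDB Mul2=10; issue SUB r1<-Add1  regs: r0:-1,r1:Add1,r2:Mul1,r3:2,r4:-4
  c11: -  regs: r0:-1,r1:Add1,r2:Mul1,r3:2,r4:-4
  c12: CDB Add1=-3  regs: r0:-1,r1:-3,r2:Mul1,r3:2,r4:-4
  c13: CDB Add2=-7  regs: r0:-1,r1:-3,r2:Mul1,r3:2,r4:-4

STATUS = VALUE -4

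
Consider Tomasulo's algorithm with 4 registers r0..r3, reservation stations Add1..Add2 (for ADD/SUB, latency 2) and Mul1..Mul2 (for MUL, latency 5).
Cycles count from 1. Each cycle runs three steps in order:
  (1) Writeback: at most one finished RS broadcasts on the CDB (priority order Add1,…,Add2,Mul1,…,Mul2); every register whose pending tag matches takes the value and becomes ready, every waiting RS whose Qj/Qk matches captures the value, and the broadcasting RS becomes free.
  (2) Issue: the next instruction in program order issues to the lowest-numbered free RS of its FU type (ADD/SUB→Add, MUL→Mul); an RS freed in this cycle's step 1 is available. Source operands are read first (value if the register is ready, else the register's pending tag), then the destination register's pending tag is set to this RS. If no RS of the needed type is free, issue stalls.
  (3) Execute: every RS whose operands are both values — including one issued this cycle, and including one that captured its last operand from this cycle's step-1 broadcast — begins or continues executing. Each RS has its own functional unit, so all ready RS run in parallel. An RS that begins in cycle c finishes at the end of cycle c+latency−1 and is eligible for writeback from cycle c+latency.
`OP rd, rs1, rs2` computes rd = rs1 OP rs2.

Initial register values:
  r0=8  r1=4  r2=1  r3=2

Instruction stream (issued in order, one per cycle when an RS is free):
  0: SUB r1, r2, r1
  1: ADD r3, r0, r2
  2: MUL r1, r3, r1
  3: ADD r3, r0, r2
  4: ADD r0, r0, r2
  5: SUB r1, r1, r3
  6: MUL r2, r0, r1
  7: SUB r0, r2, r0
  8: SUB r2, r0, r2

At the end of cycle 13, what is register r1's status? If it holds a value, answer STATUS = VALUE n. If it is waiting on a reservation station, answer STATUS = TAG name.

STATUS = VALUE -36

  c1: issue SUB r1<-Add1  regs: r0:8,r1:Add1,r2:1,r3:2
  c2: issue ADD r3<-Add2  regs: r0:8,r1:Add1,r2:1,r3:Add2
  c3: CDB Add1=-3; issue MUL r1<-Mul1  regs: r0:8,r1:Mul1,r2:1,r3:Add2
  c4: CDB Add2=9; issue ADD r3<-Add1  regs: r0:8,r1:Mul1,r2:1,r3:Add1
  c5: issue ADD r0<-Add2  regs: r0:Add2,r1:Mul1,r2:1,r3:Add1
  c6: CDB Add1=9; issue SUB r1<-Add1  regs: r0:Add2,r1:Add1,r2:1,r3:9
  c7: CDB Add2=9; issue MUL r2<-Mul2  regs: r0:9,r1:Add1,r2:Mul2,r3:9
  c8: issue SUB r0<-Add2  regs: r0:Add2,r1:Add1,r2:Mul2,r3:9
  c9: CDB Mul1=-27; stall  regs: r0:Add2,r1:Add1,r2:Mul2,r3:9
  c10: stall  regs: r0:Add2,r1:Add1,r2:Mul2,r3:9
  c11: CDB Add1=-36; issue SUB r2<-Add1  regs: r0:Add2,r1:-36,r2:Add1,r3:9
  c12: -  regs: r0:Add2,r1:-36,r2:Add1,r3:9
  c13: -  regs: r0:Add2,r1:-36,r2:Add1,r3:9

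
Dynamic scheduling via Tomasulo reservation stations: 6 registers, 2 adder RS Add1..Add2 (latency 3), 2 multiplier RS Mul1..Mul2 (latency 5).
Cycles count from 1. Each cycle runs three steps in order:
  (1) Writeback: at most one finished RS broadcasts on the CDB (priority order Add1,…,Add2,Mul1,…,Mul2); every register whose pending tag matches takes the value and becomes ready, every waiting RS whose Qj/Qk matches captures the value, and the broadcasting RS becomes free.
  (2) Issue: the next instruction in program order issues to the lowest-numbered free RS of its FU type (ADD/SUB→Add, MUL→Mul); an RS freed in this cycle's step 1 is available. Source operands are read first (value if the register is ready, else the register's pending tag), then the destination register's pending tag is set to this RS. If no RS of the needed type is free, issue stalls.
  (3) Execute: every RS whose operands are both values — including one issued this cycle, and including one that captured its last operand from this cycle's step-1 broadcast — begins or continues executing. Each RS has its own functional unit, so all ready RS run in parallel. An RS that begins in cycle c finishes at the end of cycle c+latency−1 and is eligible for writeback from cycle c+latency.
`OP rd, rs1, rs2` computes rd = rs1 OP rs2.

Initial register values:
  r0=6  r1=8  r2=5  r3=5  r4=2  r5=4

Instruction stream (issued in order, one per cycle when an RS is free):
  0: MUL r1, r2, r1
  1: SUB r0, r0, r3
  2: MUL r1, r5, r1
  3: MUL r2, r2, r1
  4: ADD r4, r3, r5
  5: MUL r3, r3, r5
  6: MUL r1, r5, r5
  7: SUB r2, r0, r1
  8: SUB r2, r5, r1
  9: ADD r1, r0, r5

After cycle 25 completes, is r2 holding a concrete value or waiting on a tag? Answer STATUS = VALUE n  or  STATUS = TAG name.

c1: issue MUL r1<-Mul1 | r0:6,r1:Mul1,r2:5,r3:5,r4:2,r5:4
c2: issue SUB r0<-Add1 | r0:Add1,r1:Mul1,r2:5,r3:5,r4:2,r5:4
c3: issue MUL r1<-Mul2 | r0:Add1,r1:Mul2,r2:5,r3:5,r4:2,r5:4
c4: stall | r0:Add1,r1:Mul2,r2:5,r3:5,r4:2,r5:4
c5: CDB Add1=1; stall | r0:1,r1:Mul2,r2:5,r3:5,r4:2,r5:4
c6: CDB Mul1=40; issue MUL r2<-Mul1 | r0:1,r1:Mul2,r2:Mul1,r3:5,r4:2,r5:4
c7: issue ADD r4<-Add1 | r0:1,r1:Mul2,r2:Mul1,r3:5,r4:Add1,r5:4
c8: stall | r0:1,r1:Mul2,r2:Mul1,r3:5,r4:Add1,r5:4
c9: stall | r0:1,r1:Mul2,r2:Mul1,r3:5,r4:Add1,r5:4
c10: CDB Add1=9; stall | r0:1,r1:Mul2,r2:Mul1,r3:5,r4:9,r5:4
c11: CDB Mul2=160; issue MUL r3<-Mul2 | r0:1,r1:160,r2:Mul1,r3:Mul2,r4:9,r5:4
c12: stall | r0:1,r1:160,r2:Mul1,r3:Mul2,r4:9,r5:4
c13: stall | r0:1,r1:160,r2:Mul1,r3:Mul2,r4:9,r5:4
c14: stall | r0:1,r1:160,r2:Mul1,r3:Mul2,r4:9,r5:4
c15: stall | r0:1,r1:160,r2:Mul1,r3:Mul2,r4:9,r5:4
c16: CDB Mul1=800; issue MUL r1<-Mul1 | r0:1,r1:Mul1,r2:800,r3:Mul2,r4:9,r5:4
c17: CDB Mul2=20; issue SUB r2<-Add1 | r0:1,r1:Mul1,r2:Add1,r3:20,r4:9,r5:4
c18: issue SUB r2<-Add2 | r0:1,r1:Mul1,r2:Add2,r3:20,r4:9,r5:4
c19: stall | r0:1,r1:Mul1,r2:Add2,r3:20,r4:9,r5:4
c20: stall | r0:1,r1:Mul1,r2:Add2,r3:20,r4:9,r5:4
c21: CDB Mul1=16; stall | r0:1,r1:16,r2:Add2,r3:20,r4:9,r5:4
c22: stall | r0:1,r1:16,r2:Add2,r3:20,r4:9,r5:4
c23: stall | r0:1,r1:16,r2:Add2,r3:20,r4:9,r5:4
c24: CDB Add1=-15; issue ADD r1<-Add1 | r0:1,r1:Add1,r2:Add2,r3:20,r4:9,r5:4
c25: CDB Add2=-12 | r0:1,r1:Add1,r2:-12,r3:20,r4:9,r5:4

STATUS = VALUE -12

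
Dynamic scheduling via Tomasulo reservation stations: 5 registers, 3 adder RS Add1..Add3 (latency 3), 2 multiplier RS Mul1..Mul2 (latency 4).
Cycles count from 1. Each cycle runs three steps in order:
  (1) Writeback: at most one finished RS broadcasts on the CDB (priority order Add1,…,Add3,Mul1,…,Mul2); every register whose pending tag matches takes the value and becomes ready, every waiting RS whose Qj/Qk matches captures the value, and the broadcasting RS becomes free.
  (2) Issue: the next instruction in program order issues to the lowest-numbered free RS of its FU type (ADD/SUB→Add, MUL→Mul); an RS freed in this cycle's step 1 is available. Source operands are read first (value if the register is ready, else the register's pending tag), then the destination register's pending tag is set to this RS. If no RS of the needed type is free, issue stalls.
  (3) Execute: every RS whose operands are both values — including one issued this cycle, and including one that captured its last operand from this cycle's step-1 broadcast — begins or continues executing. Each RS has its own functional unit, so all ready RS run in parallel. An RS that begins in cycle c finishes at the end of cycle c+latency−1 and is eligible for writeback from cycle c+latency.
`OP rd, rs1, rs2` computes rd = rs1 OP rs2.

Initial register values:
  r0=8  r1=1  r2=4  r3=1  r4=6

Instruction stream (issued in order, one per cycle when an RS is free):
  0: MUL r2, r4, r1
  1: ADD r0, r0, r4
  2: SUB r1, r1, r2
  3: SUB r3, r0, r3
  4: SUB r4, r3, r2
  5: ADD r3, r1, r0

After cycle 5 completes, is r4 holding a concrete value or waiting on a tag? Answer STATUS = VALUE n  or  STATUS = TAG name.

STATUS = TAG Add1

  c1: issue MUL r2<-Mul1  regs: r0:8,r1:1,r2:Mul1,r3:1,r4:6
  c2: issue ADD r0<-Add1  regs: r0:Add1,r1:1,r2:Mul1,r3:1,r4:6
  c3: issue SUB r1<-Add2  regs: r0:Add1,r1:Add2,r2:Mul1,r3:1,r4:6
  c4: issue SUB r3<-Add3  regs: r0:Add1,r1:Add2,r2:Mul1,r3:Add3,r4:6
  c5: CDB Add1=14; issue SUB r4<-Add1  regs: r0:14,r1:Add2,r2:Mul1,r3:Add3,r4:Add1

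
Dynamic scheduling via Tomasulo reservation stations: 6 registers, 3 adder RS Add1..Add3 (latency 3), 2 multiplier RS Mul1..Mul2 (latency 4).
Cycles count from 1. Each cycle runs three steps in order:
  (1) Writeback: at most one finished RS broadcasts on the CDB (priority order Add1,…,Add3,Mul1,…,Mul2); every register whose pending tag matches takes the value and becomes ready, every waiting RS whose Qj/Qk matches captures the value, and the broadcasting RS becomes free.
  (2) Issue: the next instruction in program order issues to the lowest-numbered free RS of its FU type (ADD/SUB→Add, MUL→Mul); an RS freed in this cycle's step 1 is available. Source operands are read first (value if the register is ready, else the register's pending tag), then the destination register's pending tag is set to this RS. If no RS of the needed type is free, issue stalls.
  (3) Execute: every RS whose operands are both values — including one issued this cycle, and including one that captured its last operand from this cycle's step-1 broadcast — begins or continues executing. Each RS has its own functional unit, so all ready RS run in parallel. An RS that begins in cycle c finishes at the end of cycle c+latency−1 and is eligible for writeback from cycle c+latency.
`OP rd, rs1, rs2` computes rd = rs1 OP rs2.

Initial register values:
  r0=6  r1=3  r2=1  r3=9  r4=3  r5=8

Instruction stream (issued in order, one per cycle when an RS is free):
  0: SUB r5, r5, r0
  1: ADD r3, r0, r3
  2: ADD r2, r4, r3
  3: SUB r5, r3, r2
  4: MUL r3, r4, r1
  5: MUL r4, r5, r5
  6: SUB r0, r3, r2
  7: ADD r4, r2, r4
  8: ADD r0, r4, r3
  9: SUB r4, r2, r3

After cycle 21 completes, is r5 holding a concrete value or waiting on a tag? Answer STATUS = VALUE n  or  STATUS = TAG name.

c1: issue SUB r5<-Add1 | r0:6,r1:3,r2:1,r3:9,r4:3,r5:Add1
c2: issue ADD r3<-Add2 | r0:6,r1:3,r2:1,r3:Add2,r4:3,r5:Add1
c3: issue ADD r2<-Add3 | r0:6,r1:3,r2:Add3,r3:Add2,r4:3,r5:Add1
c4: CDB Add1=2; issue SUB r5<-Add1 | r0:6,r1:3,r2:Add3,r3:Add2,r4:3,r5:Add1
c5: CDB Add2=15; issue MUL r3<-Mul1 | r0:6,r1:3,r2:Add3,r3:Mul1,r4:3,r5:Add1
c6: issue MUL r4<-Mul2 | r0:6,r1:3,r2:Add3,r3:Mul1,r4:Mul2,r5:Add1
c7: issue SUB r0<-Add2 | r0:Add2,r1:3,r2:Add3,r3:Mul1,r4:Mul2,r5:Add1
c8: CDB Add3=18; issue ADD r4<-Add3 | r0:Add2,r1:3,r2:18,r3:Mul1,r4:Add3,r5:Add1
c9: CDB Mul1=9; stall | r0:Add2,r1:3,r2:18,r3:9,r4:Add3,r5:Add1
c10: stall | r0:Add2,r1:3,r2:18,r3:9,r4:Add3,r5:Add1
c11: CDB Add1=-3; issue ADD r0<-Add1 | r0:Add1,r1:3,r2:18,r3:9,r4:Add3,r5:-3
c12: CDB Add2=-9; issue SUB r4<-Add2 | r0:Add1,r1:3,r2:18,r3:9,r4:Add2,r5:-3
c13: - | r0:Add1,r1:3,r2:18,r3:9,r4:Add2,r5:-3
c14: - | r0:Add1,r1:3,r2:18,r3:9,r4:Add2,r5:-3
c15: CDB Add2=9 | r0:Add1,r1:3,r2:18,r3:9,r4:9,r5:-3
c16: CDB Mul2=9 | r0:Add1,r1:3,r2:18,r3:9,r4:9,r5:-3
c17: - | r0:Add1,r1:3,r2:18,r3:9,r4:9,r5:-3
c18: - | r0:Add1,r1:3,r2:18,r3:9,r4:9,r5:-3
c19: CDB Add3=27 | r0:Add1,r1:3,r2:18,r3:9,r4:9,r5:-3
c20: - | r0:Add1,r1:3,r2:18,r3:9,r4:9,r5:-3
c21: - | r0:Add1,r1:3,r2:18,r3:9,r4:9,r5:-3

STATUS = VALUE -3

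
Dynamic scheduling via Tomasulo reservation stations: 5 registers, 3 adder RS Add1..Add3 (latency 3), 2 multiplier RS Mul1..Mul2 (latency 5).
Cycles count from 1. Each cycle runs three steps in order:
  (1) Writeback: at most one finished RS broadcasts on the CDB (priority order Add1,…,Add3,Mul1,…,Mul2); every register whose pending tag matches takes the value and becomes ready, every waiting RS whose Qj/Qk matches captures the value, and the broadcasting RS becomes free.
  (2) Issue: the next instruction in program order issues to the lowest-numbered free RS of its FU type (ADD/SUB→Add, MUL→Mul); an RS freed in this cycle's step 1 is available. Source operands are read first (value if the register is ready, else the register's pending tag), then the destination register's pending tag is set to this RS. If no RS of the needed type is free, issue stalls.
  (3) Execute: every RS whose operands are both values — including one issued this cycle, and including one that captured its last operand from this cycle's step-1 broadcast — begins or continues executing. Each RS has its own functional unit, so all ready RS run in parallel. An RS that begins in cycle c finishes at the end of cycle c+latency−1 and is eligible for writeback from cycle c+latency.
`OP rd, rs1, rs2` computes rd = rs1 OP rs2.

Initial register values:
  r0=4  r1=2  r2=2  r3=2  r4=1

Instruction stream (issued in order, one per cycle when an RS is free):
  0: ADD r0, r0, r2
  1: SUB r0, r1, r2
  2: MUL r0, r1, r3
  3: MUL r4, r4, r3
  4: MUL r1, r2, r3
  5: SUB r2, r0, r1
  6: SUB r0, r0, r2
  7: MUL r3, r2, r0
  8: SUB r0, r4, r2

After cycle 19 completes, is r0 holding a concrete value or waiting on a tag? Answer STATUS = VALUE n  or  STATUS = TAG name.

STATUS = TAG Add3

c1: issue ADD r0<-Add1 | r0:Add1,r1:2,r2:2,r3:2,r4:1
c2: issue SUB r0<-Add2 | r0:Add2,r1:2,r2:2,r3:2,r4:1
c3: issue MUL r0<-Mul1 | r0:Mul1,r1:2,r2:2,r3:2,r4:1
c4: CDB Add1=6; issue MUL r4<-Mul2 | r0:Mul1,r1:2,r2:2,r3:2,r4:Mul2
c5: CDB Add2=0; stall | r0:Mul1,r1:2,r2:2,r3:2,r4:Mul2
c6: stall | r0:Mul1,r1:2,r2:2,r3:2,r4:Mul2
c7: stall | r0:Mul1,r1:2,r2:2,r3:2,r4:Mul2
c8: CDB Mul1=4; issue MUL r1<-Mul1 | r0:4,r1:Mul1,r2:2,r3:2,r4:Mul2
c9: CDB Mul2=2; issue SUB r2<-Add1 | r0:4,r1:Mul1,r2:Add1,r3:2,r4:2
c10: issue SUB r0<-Add2 | r0:Add2,r1:Mul1,r2:Add1,r3:2,r4:2
c11: issue MUL r3<-Mul2 | r0:Add2,r1:Mul1,r2:Add1,r3:Mul2,r4:2
c12: issue SUB r0<-Add3 | r0:Add3,r1:Mul1,r2:Add1,r3:Mul2,r4:2
c13: CDB Mul1=4 | r0:Add3,r1:4,r2:Add1,r3:Mul2,r4:2
c14: - | r0:Add3,r1:4,r2:Add1,r3:Mul2,r4:2
c15: - | r0:Add3,r1:4,r2:Add1,r3:Mul2,r4:2
c16: CDB Add1=0 | r0:Add3,r1:4,r2:0,r3:Mul2,r4:2
c17: - | r0:Add3,r1:4,r2:0,r3:Mul2,r4:2
c18: - | r0:Add3,r1:4,r2:0,r3:Mul2,r4:2
c19: CDB Add2=4 | r0:Add3,r1:4,r2:0,r3:Mul2,r4:2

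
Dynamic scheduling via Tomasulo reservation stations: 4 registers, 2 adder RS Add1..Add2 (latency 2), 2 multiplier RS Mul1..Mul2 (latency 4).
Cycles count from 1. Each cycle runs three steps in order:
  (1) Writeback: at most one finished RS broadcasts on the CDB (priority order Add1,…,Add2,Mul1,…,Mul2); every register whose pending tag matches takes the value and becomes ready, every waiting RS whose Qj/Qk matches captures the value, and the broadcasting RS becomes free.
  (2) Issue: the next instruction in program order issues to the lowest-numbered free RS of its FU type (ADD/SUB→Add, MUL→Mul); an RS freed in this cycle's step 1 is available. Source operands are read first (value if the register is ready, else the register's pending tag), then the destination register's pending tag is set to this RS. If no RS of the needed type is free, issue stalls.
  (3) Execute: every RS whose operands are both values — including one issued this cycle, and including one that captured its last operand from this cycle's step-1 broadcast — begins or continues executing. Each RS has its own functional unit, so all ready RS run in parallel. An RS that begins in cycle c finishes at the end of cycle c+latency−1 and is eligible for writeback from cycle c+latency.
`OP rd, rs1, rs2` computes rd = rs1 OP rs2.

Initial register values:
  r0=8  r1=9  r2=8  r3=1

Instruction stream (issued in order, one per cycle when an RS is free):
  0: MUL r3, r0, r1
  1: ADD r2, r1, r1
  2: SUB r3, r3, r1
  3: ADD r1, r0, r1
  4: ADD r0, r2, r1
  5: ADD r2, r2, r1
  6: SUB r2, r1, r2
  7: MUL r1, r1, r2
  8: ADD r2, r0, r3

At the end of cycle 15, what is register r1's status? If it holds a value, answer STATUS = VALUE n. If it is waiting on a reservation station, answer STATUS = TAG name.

c1: issue MUL r3<-Mul1 | r0:8,r1:9,r2:8,r3:Mul1
c2: issue ADD r2<-Add1 | r0:8,r1:9,r2:Add1,r3:Mul1
c3: issue SUB r3<-Add2 | r0:8,r1:9,r2:Add1,r3:Add2
c4: CDB Add1=18; issue ADD r1<-Add1 | r0:8,r1:Add1,r2:18,r3:Add2
c5: CDB Mul1=72; stall | r0:8,r1:Add1,r2:18,r3:Add2
c6: CDB Add1=17; issue ADD r0<-Add1 | r0:Add1,r1:17,r2:18,r3:Add2
c7: CDB Add2=63; issue ADD r2<-Add2 | r0:Add1,r1:17,r2:Add2,r3:63
c8: CDB Add1=35; issue SUB r2<-Add1 | r0:35,r1:17,r2:Add1,r3:63
c9: CDB Add2=35; issue MUL r1<-Mul1 | r0:35,r1:Mul1,r2:Add1,r3:63
c10: issue ADD r2<-Add2 | r0:35,r1:Mul1,r2:Add2,r3:63
c11: CDB Add1=-18 | r0:35,r1:Mul1,r2:Add2,r3:63
c12: CDB Add2=98 | r0:35,r1:Mul1,r2:98,r3:63
c13: - | r0:35,r1:Mul1,r2:98,r3:63
c14: - | r0:35,r1:Mul1,r2:98,r3:63
c15: CDB Mul1=-306 | r0:35,r1:-306,r2:98,r3:63

STATUS = VALUE -306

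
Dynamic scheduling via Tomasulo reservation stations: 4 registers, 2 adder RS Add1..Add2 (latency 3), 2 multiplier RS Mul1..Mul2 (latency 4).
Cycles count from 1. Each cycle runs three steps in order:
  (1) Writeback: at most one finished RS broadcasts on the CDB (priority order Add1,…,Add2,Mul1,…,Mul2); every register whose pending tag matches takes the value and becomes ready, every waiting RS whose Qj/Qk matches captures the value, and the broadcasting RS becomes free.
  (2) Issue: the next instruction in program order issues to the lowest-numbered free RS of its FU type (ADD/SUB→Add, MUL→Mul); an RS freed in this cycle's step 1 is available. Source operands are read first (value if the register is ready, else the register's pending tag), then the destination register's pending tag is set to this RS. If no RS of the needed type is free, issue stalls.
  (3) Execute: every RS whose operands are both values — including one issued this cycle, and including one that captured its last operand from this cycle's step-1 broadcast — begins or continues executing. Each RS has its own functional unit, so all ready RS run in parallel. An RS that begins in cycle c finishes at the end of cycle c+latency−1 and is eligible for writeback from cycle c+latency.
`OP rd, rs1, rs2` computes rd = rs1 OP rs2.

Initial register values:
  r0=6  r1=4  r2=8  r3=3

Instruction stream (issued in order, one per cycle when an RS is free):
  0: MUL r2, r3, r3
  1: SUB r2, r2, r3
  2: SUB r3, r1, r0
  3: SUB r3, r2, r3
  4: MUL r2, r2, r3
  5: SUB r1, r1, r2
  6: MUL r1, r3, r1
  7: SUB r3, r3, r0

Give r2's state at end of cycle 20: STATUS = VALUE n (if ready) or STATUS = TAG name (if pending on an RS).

STATUS = VALUE 48

c1: issue MUL r2<-Mul1 | r0:6,r1:4,r2:Mul1,r3:3
c2: issue SUB r2<-Add1 | r0:6,r1:4,r2:Add1,r3:3
c3: issue SUB r3<-Add2 | r0:6,r1:4,r2:Add1,r3:Add2
c4: stall | r0:6,r1:4,r2:Add1,r3:Add2
c5: CDB Mul1=9; stall | r0:6,r1:4,r2:Add1,r3:Add2
c6: CDB Add2=-2; issue SUB r3<-Add2 | r0:6,r1:4,r2:Add1,r3:Add2
c7: issue MUL r2<-Mul1 | r0:6,r1:4,r2:Mul1,r3:Add2
c8: CDB Add1=6; issue SUB r1<-Add1 | r0:6,r1:Add1,r2:Mul1,r3:Add2
c9: issue MUL r1<-Mul2 | r0:6,r1:Mul2,r2:Mul1,r3:Add2
c10: stall | r0:6,r1:Mul2,r2:Mul1,r3:Add2
c11: CDB Add2=8; issue SUB r3<-Add2 | r0:6,r1:Mul2,r2:Mul1,r3:Add2
c12: - | r0:6,r1:Mul2,r2:Mul1,r3:Add2
c13: - | r0:6,r1:Mul2,r2:Mul1,r3:Add2
c14: CDB Add2=2 | r0:6,r1:Mul2,r2:Mul1,r3:2
c15: CDB Mul1=48 | r0:6,r1:Mul2,r2:48,r3:2
c16: - | r0:6,r1:Mul2,r2:48,r3:2
c17: - | r0:6,r1:Mul2,r2:48,r3:2
c18: CDB Add1=-44 | r0:6,r1:Mul2,r2:48,r3:2
c19: - | r0:6,r1:Mul2,r2:48,r3:2
c20: - | r0:6,r1:Mul2,r2:48,r3:2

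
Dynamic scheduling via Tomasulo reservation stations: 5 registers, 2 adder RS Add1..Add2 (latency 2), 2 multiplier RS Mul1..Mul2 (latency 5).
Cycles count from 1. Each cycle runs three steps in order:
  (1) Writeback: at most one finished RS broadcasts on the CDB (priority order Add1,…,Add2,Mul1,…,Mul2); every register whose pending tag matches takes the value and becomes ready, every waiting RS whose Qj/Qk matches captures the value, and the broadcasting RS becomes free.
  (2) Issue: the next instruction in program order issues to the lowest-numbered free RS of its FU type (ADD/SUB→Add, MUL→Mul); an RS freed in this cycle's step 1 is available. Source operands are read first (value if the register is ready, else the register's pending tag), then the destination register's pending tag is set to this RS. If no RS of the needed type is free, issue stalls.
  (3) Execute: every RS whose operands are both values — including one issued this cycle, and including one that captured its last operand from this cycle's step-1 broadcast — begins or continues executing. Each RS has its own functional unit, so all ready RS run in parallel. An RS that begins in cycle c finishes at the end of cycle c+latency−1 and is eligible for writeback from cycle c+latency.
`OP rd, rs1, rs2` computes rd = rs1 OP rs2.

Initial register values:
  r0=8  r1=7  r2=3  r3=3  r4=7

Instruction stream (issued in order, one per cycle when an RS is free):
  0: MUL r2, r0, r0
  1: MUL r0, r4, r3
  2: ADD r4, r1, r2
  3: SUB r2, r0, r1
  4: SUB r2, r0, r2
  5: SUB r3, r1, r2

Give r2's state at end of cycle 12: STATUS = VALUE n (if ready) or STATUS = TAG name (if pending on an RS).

  c1: issue MUL r2<-Mul1  regs: r0:8,r1:7,r2:Mul1,r3:3,r4:7
  c2: issue MUL r0<-Mul2  regs: r0:Mul2,r1:7,r2:Mul1,r3:3,r4:7
  c3: issue ADD r4<-Add1  regs: r0:Mul2,r1:7,r2:Mul1,r3:3,r4:Add1
  c4: issue SUB r2<-Add2  regs: r0:Mul2,r1:7,r2:Add2,r3:3,r4:Add1
  c5: stall  regs: r0:Mul2,r1:7,r2:Add2,r3:3,r4:Add1
  c6: CDB Mul1=64; stall  regs: r0:Mul2,r1:7,r2:Add2,r3:3,r4:Add1
  c7: CDB Mul2=21; stall  regs: r0:21,r1:7,r2:Add2,r3:3,r4:Add1
  c8: CDB Add1=71; issue SUB r2<-Add1  regs: r0:21,r1:7,r2:Add1,r3:3,r4:71
  c9: CDB Add2=14; issue SUB r3<-Add2  regs: r0:21,r1:7,r2:Add1,r3:Add2,r4:71
  c10: -  regs: r0:21,r1:7,r2:Add1,r3:Add2,r4:71
  c11: CDB Add1=7  regs: r0:21,r1:7,r2:7,r3:Add2,r4:71
  c12: -  regs: r0:21,r1:7,r2:7,r3:Add2,r4:71

STATUS = VALUE 7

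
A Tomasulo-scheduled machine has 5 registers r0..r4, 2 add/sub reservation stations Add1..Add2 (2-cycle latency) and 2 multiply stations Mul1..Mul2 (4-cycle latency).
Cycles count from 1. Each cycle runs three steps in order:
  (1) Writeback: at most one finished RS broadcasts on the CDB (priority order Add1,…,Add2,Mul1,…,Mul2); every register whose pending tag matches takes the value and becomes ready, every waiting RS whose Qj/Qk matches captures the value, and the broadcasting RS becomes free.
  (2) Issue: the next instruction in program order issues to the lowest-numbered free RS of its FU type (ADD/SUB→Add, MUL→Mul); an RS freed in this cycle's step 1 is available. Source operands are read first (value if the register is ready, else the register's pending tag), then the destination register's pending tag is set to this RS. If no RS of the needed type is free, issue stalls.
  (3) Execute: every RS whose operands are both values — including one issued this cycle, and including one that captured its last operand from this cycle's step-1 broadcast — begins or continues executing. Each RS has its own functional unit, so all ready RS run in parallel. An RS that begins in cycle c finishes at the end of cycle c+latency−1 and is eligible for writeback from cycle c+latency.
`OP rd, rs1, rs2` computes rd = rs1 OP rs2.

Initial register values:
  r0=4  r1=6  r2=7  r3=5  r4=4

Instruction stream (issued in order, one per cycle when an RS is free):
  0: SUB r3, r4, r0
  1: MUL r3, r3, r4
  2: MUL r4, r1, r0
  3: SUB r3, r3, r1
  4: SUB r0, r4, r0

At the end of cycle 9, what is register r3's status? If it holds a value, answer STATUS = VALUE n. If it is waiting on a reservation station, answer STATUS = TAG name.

cycle 1: issue SUB r3<-Add1 // r0:4,r1:6,r2:7,r3:Add1,r4:4
cycle 2: issue MUL r3<-Mul1 // r0:4,r1:6,r2:7,r3:Mul1,r4:4
cycle 3: CDB Add1=0; issue MUL r4<-Mul2 // r0:4,r1:6,r2:7,r3:Mul1,r4:Mul2
cycle 4: issue SUB r3<-Add1 // r0:4,r1:6,r2:7,r3:Add1,r4:Mul2
cycle 5: issue SUB r0<-Add2 // r0:Add2,r1:6,r2:7,r3:Add1,r4:Mul2
cycle 6: - // r0:Add2,r1:6,r2:7,r3:Add1,r4:Mul2
cycle 7: CDB Mul1=0 // r0:Add2,r1:6,r2:7,r3:Add1,r4:Mul2
cycle 8: CDB Mul2=24 // r0:Add2,r1:6,r2:7,r3:Add1,r4:24
cycle 9: CDB Add1=-6 // r0:Add2,r1:6,r2:7,r3:-6,r4:24

STATUS = VALUE -6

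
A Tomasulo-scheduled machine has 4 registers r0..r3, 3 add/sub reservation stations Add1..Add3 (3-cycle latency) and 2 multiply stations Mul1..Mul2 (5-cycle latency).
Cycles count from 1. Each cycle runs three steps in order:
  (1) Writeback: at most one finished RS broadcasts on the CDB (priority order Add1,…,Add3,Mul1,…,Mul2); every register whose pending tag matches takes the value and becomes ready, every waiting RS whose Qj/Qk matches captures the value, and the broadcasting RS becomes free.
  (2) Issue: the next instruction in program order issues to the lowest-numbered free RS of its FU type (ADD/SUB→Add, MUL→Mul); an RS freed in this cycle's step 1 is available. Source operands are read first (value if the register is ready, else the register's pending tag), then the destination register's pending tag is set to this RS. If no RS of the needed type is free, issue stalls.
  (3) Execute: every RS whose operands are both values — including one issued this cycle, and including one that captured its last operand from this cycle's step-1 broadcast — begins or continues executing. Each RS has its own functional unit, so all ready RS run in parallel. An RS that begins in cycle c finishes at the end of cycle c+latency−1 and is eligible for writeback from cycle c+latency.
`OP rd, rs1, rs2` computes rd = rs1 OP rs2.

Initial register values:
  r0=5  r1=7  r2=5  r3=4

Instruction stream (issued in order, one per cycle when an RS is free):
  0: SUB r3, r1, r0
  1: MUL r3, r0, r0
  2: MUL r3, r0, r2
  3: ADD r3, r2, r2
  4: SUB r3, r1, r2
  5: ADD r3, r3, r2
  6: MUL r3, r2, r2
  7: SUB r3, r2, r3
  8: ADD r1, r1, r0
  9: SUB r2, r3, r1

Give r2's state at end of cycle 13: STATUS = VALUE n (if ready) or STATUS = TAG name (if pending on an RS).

c1: issue SUB r3<-Add1 | r0:5,r1:7,r2:5,r3:Add1
c2: issue MUL r3<-Mul1 | r0:5,r1:7,r2:5,r3:Mul1
c3: issue MUL r3<-Mul2 | r0:5,r1:7,r2:5,r3:Mul2
c4: CDB Add1=2; issue ADD r3<-Add1 | r0:5,r1:7,r2:5,r3:Add1
c5: issue SUB r3<-Add2 | r0:5,r1:7,r2:5,r3:Add2
c6: issue ADD r3<-Add3 | r0:5,r1:7,r2:5,r3:Add3
c7: CDB Add1=10; stall | r0:5,r1:7,r2:5,r3:Add3
c8: CDB Add2=2; stall | r0:5,r1:7,r2:5,r3:Add3
c9: CDB Mul1=25; issue MUL r3<-Mul1 | r0:5,r1:7,r2:5,r3:Mul1
c10: CDB Mul2=25; issue SUB r3<-Add1 | r0:5,r1:7,r2:5,r3:Add1
c11: CDB Add3=7; issue ADD r1<-Add2 | r0:5,r1:Add2,r2:5,r3:Add1
c12: issue SUB r2<-Add3 | r0:5,r1:Add2,r2:Add3,r3:Add1
c13: - | r0:5,r1:Add2,r2:Add3,r3:Add1

STATUS = TAG Add3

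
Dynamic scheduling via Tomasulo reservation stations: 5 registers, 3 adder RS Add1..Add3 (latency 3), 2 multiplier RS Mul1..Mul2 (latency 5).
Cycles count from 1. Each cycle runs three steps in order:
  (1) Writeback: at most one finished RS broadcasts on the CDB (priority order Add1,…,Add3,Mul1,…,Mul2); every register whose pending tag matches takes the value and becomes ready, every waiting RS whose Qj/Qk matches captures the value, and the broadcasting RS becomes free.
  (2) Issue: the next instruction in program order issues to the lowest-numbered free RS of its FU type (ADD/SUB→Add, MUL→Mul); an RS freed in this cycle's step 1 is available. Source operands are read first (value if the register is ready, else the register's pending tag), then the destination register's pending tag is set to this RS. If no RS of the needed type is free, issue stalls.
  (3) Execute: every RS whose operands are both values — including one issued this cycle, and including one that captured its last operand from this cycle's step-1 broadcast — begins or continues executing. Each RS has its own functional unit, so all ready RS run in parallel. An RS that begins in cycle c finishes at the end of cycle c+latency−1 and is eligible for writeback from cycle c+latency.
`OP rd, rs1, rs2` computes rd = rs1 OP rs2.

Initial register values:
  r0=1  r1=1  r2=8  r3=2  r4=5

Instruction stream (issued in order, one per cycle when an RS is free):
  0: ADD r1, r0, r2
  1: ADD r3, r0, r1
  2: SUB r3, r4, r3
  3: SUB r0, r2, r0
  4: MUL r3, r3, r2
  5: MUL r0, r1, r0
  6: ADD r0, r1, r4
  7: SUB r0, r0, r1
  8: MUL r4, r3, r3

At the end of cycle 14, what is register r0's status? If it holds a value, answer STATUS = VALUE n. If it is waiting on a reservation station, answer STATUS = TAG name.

c1: issue ADD r1<-Add1 | r0:1,r1:Add1,r2:8,r3:2,r4:5
c2: issue ADD r3<-Add2 | r0:1,r1:Add1,r2:8,r3:Add2,r4:5
c3: issue SUB r3<-Add3 | r0:1,r1:Add1,r2:8,r3:Add3,r4:5
c4: CDB Add1=9; issue SUB r0<-Add1 | r0:Add1,r1:9,r2:8,r3:Add3,r4:5
c5: issue MUL r3<-Mul1 | r0:Add1,r1:9,r2:8,r3:Mul1,r4:5
c6: issue MUL r0<-Mul2 | r0:Mul2,r1:9,r2:8,r3:Mul1,r4:5
c7: CDB Add1=7; issue ADD r0<-Add1 | r0:Add1,r1:9,r2:8,r3:Mul1,r4:5
c8: CDB Add2=10; issue SUB r0<-Add2 | r0:Add2,r1:9,r2:8,r3:Mul1,r4:5
c9: stall | r0:Add2,r1:9,r2:8,r3:Mul1,r4:5
c10: CDB Add1=14; stall | r0:Add2,r1:9,r2:8,r3:Mul1,r4:5
c11: CDB Add3=-5; stall | r0:Add2,r1:9,r2:8,r3:Mul1,r4:5
c12: CDB Mul2=63; issue MUL r4<-Mul2 | r0:Add2,r1:9,r2:8,r3:Mul1,r4:Mul2
c13: CDB Add2=5 | r0:5,r1:9,r2:8,r3:Mul1,r4:Mul2
c14: - | r0:5,r1:9,r2:8,r3:Mul1,r4:Mul2

STATUS = VALUE 5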